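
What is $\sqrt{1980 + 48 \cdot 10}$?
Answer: $2 \sqrt{615} \approx 49.598$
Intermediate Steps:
$\sqrt{1980 + 48 \cdot 10} = \sqrt{1980 + 480} = \sqrt{2460} = 2 \sqrt{615}$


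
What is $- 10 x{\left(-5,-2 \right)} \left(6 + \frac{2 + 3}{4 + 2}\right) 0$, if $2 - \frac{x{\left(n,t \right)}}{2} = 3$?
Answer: $0$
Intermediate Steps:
$x{\left(n,t \right)} = -2$ ($x{\left(n,t \right)} = 4 - 6 = -2$)
$- 10 x{\left(-5,-2 \right)} \left(6 + \frac{2 + 3}{4 + 2}\right) 0 = \left(-10\right) \left(-2\right) \left(6 + \frac{2 + 3}{4 + 2}\right) 0 = 20 \left(6 + \frac{5}{6}\right) 0 = 20 \cdot \frac{41}{6} \cdot 0 = 20 \cdot 0 = 0$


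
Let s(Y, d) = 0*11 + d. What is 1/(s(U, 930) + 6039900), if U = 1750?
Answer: 1/6040830 ≈ 1.6554e-7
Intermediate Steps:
s(Y, d) = d (s(Y, d) = 0 + d = d)
1/(s(U, 930) + 6039900) = 1/(930 + 6039900) = 1/6040830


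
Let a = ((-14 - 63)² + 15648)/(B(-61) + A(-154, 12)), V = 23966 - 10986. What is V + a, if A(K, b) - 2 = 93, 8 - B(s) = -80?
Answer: 2396917/183 ≈ 13098.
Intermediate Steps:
B(s) = 88 (B(s) = 8 - 1*(-80) = 8 + 80 = 88)
A(K, b) = 95 (A(K, b) = 2 + 93 = 95)
V = 12980
a = 21577/183 (a = ((-14 - 63)² + 15648)/(88 + 95) = ((-77)² + 15648)/183 = (5929 + 15648)*(1/183) = 21577*(1/183) = 21577/183 ≈ 117.91)
V + a = 12980 + 21577/183 = 2396917/183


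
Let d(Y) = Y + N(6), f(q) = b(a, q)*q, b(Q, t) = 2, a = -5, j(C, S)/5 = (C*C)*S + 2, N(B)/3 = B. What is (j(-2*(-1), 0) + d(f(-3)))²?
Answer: 484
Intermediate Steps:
N(B) = 3*B
j(C, S) = 10 + 5*S*C² (j(C, S) = 5*((C*C)*S + 2) = 5*(C²*S + 2) = 5*(S*C² + 2) = 5*(2 + S*C²) = 10 + 5*S*C²)
f(q) = 2*q
d(Y) = 18 + Y (d(Y) = Y + 3*6 = Y + 18 = 18 + Y)
(j(-2*(-1), 0) + d(f(-3)))² = ((10 + 5*0*(-2*(-1))²) + (18 + 2*(-3)))² = ((10 + 5*0*2²) + (18 - 6))² = ((10 + 5*0*4) + 12)² = ((10 + 0) + 12)² = (10 + 12)² = 22² = 484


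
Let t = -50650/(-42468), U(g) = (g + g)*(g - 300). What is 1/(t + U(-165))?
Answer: 21234/3258382625 ≈ 6.5167e-6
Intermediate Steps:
U(g) = 2*g*(-300 + g) (U(g) = (2*g)*(-300 + g) = 2*g*(-300 + g))
t = 25325/21234 (t = -50650*(-1/42468) = 25325/21234 ≈ 1.1927)
1/(t + U(-165)) = 1/(25325/21234 + 2*(-165)*(-300 - 165)) = 1/(25325/21234 + 2*(-165)*(-465)) = 1/(25325/21234 + 153450) = 1/(3258382625/21234) = 21234/3258382625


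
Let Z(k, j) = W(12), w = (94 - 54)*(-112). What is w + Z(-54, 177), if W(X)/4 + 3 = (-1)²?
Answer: -4488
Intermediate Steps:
W(X) = -8 (W(X) = -12 + 4*(-1)² = -12 + 4*1 = -12 + 4 = -8)
w = -4480 (w = 40*(-112) = -4480)
Z(k, j) = -8
w + Z(-54, 177) = -4480 - 8 = -4488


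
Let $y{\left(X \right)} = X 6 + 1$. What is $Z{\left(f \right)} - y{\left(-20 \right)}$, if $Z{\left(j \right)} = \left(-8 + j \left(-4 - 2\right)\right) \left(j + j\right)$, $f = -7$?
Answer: $-357$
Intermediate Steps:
$y{\left(X \right)} = 1 + 6 X$ ($y{\left(X \right)} = 6 X + 1 = 1 + 6 X$)
$Z{\left(j \right)} = 2 j \left(-8 - 6 j\right)$ ($Z{\left(j \right)} = \left(-8 + j \left(-6\right)\right) 2 j = \left(-8 - 6 j\right) 2 j = 2 j \left(-8 - 6 j\right)$)
$Z{\left(f \right)} - y{\left(-20 \right)} = \left(-4\right) \left(-7\right) \left(4 + 3 \left(-7\right)\right) - \left(1 + 6 \left(-20\right)\right) = \left(-4\right) \left(-7\right) \left(4 - 21\right) - \left(1 - 120\right) = \left(-4\right) \left(-7\right) \left(-17\right) - -119 = -476 + 119 = -357$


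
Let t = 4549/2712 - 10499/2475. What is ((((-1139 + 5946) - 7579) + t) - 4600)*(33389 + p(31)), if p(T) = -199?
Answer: -54763005372749/223740 ≈ -2.4476e+8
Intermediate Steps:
t = -5738171/2237400 (t = 4549*(1/2712) - 10499*1/2475 = 4549/2712 - 10499/2475 = -5738171/2237400 ≈ -2.5647)
((((-1139 + 5946) - 7579) + t) - 4600)*(33389 + p(31)) = ((((-1139 + 5946) - 7579) - 5738171/2237400) - 4600)*(33389 - 199) = (((4807 - 7579) - 5738171/2237400) - 4600)*33190 = ((-2772 - 5738171/2237400) - 4600)*33190 = (-6207810971/2237400 - 4600)*33190 = -16499850971/2237400*33190 = -54763005372749/223740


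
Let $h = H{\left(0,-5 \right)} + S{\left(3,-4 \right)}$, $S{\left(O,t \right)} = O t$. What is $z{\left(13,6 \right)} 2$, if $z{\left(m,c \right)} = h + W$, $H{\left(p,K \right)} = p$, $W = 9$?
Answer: $-6$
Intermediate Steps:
$h = -12$ ($h = 0 + 3 \left(-4\right) = 0 - 12 = -12$)
$z{\left(m,c \right)} = -3$ ($z{\left(m,c \right)} = -12 + 9 = -3$)
$z{\left(13,6 \right)} 2 = \left(-3\right) 2 = -6$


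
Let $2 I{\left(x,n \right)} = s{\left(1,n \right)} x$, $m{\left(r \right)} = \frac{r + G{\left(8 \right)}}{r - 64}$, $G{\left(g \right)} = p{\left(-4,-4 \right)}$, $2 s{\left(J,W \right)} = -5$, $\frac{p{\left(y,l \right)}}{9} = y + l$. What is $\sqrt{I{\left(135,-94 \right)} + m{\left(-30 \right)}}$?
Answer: $\frac{i \sqrt{1481487}}{94} \approx 12.949 i$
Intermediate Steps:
$p{\left(y,l \right)} = 9 l + 9 y$ ($p{\left(y,l \right)} = 9 \left(y + l\right) = 9 \left(l + y\right) = 9 l + 9 y$)
$s{\left(J,W \right)} = - \frac{5}{2}$ ($s{\left(J,W \right)} = \frac{1}{2} \left(-5\right) = - \frac{5}{2}$)
$G{\left(g \right)} = -72$ ($G{\left(g \right)} = 9 \left(-4\right) + 9 \left(-4\right) = -36 - 36 = -72$)
$m{\left(r \right)} = \frac{-72 + r}{-64 + r}$ ($m{\left(r \right)} = \frac{r - 72}{r - 64} = \frac{-72 + r}{-64 + r}$)
$I{\left(x,n \right)} = - \frac{5 x}{4}$ ($I{\left(x,n \right)} = \frac{\left(- \frac{5}{2}\right) x}{2} = - \frac{5 x}{4}$)
$\sqrt{I{\left(135,-94 \right)} + m{\left(-30 \right)}} = \sqrt{\left(- \frac{5}{4}\right) 135 + \frac{-72 - 30}{-64 - 30}} = \sqrt{- \frac{675}{4} + \frac{1}{-94} \left(-102\right)} = \sqrt{- \frac{675}{4} - - \frac{51}{47}} = \sqrt{- \frac{675}{4} + \frac{51}{47}} = \sqrt{- \frac{31521}{188}} = \frac{i \sqrt{1481487}}{94}$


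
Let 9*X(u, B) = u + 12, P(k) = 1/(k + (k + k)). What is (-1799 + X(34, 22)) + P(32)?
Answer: -516637/288 ≈ -1793.9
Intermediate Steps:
P(k) = 1/(3*k) (P(k) = 1/(k + 2*k) = 1/(3*k))
X(u, B) = 4/3 + u/9 (X(u, B) = (u + 12)/9 = (12 + u)/9 = 4/3 + u/9)
(-1799 + X(34, 22)) + P(32) = (-1799 + (4/3 + (⅑)*34)) + (⅓)/32 = (-1799 + (4/3 + 34/9)) + (⅓)*(1/32) = (-1799 + 46/9) + 1/96 = -16145/9 + 1/96 = -516637/288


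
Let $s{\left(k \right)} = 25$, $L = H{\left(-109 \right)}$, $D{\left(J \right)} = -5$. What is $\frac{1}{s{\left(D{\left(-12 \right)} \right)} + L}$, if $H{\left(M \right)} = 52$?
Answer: $\frac{1}{77} \approx 0.012987$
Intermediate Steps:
$L = 52$
$\frac{1}{s{\left(D{\left(-12 \right)} \right)} + L} = \frac{1}{25 + 52} = \frac{1}{77}$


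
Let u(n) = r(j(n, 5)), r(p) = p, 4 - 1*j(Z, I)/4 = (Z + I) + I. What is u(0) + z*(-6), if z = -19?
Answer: 90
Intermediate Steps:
j(Z, I) = 16 - 8*I - 4*Z (j(Z, I) = 16 - 4*((Z + I) + I) = 16 - 4*((I + Z) + I) = 16 - 4*(Z + 2*I) = 16 + (-8*I - 4*Z) = 16 - 8*I - 4*Z)
u(n) = -24 - 4*n (u(n) = 16 - 8*5 - 4*n = 16 - 40 - 4*n = -24 - 4*n)
u(0) + z*(-6) = (-24 - 4*0) - 19*(-6) = (-24 + 0) + 114 = -24 + 114 = 90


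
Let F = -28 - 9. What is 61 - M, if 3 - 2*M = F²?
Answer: 744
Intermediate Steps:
F = -37
M = -683 (M = 3/2 - ½*(-37)² = 3/2 - ½*1369 = 3/2 - 1369/2 = -683)
61 - M = 61 - 1*(-683) = 61 + 683 = 744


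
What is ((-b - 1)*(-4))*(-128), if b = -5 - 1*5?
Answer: 4608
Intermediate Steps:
b = -10 (b = -5 - 5 = -10)
((-b - 1)*(-4))*(-128) = ((-1*(-10) - 1)*(-4))*(-128) = ((10 - 1)*(-4))*(-128) = (9*(-4))*(-128) = -36*(-128) = 4608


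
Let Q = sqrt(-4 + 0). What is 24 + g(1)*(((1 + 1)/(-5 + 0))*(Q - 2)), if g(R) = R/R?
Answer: 124/5 - 4*I/5 ≈ 24.8 - 0.8*I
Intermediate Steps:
Q = 2*I (Q = sqrt(-4) = 2*I ≈ 2.0*I)
g(R) = 1
24 + g(1)*(((1 + 1)/(-5 + 0))*(Q - 2)) = 24 + 1*(((1 + 1)/(-5 + 0))*(2*I - 2)) = 24 + 1*((2/(-5))*(-2 + 2*I)) = 24 + 1*((2*(-1/5))*(-2 + 2*I)) = 24 + 1*(-2*(-2 + 2*I)/5) = 24 + 1*(4/5 - 4*I/5) = 24 + (4/5 - 4*I/5) = 124/5 - 4*I/5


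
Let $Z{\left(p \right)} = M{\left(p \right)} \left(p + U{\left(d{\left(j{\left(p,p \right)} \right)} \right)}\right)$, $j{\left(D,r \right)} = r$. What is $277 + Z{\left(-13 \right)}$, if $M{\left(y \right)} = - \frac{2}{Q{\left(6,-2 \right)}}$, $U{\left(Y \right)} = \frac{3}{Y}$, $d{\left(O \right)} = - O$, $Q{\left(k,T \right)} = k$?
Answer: $\frac{10969}{39} \approx 281.26$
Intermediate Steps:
$M{\left(y \right)} = - \frac{1}{3}$ ($M{\left(y \right)} = - \frac{2}{6} = \left(-2\right) \frac{1}{6} = - \frac{1}{3}$)
$Z{\left(p \right)} = \frac{1}{p} - \frac{p}{3}$ ($Z{\left(p \right)} = - \frac{p + \frac{3}{\left(-1\right) p}}{3} = - \frac{p + 3 \left(- \frac{1}{p}\right)}{3} = - \frac{p - \frac{3}{p}}{3} = \frac{1}{p} - \frac{p}{3}$)
$277 + Z{\left(-13 \right)} = 277 + \left(\frac{1}{-13} - - \frac{13}{3}\right) = 277 + \left(- \frac{1}{13} + \frac{13}{3}\right) = 277 + \frac{166}{39} = \frac{10969}{39}$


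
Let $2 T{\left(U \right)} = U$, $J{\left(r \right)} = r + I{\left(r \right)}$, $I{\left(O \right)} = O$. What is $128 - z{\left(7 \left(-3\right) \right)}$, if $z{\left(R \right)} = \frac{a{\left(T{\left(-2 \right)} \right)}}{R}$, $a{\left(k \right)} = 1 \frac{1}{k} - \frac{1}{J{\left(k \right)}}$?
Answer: $\frac{5375}{42} \approx 127.98$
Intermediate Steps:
$J{\left(r \right)} = 2 r$ ($J{\left(r \right)} = r + r = 2 r$)
$T{\left(U \right)} = \frac{U}{2}$
$a{\left(k \right)} = \frac{1}{2 k}$ ($a{\left(k \right)} = 1 \frac{1}{k} - \frac{1}{2 k} = \frac{1}{k} - \frac{1}{2 k} = \frac{1}{2 k}$)
$z{\left(R \right)} = - \frac{1}{2 R}$ ($z{\left(R \right)} = \frac{\frac{1}{2} \frac{1}{\frac{1}{2} \left(-2\right)}}{R} = \frac{\frac{1}{2} \frac{1}{-1}}{R} = \frac{\frac{1}{2} \left(-1\right)}{R} = - \frac{1}{2 R}$)
$128 - z{\left(7 \left(-3\right) \right)} = 128 - - \frac{1}{2 \cdot 7 \left(-3\right)} = 128 - - \frac{1}{2 \left(-21\right)} = 128 - \left(- \frac{1}{2}\right) \left(- \frac{1}{21}\right) = 128 - \frac{1}{42} = \frac{5375}{42}$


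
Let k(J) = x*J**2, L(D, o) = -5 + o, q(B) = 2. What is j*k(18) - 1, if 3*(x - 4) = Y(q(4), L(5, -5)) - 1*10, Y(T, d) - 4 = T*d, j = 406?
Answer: -613873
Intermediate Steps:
Y(T, d) = 4 + T*d
x = -14/3 (x = 4 + ((4 + 2*(-5 - 5)) - 1*10)/3 = 4 + ((4 + 2*(-10)) - 10)/3 = 4 + ((4 - 20) - 10)/3 = 4 + (-16 - 10)/3 = 4 + (1/3)*(-26) = 4 - 26/3 = -14/3 ≈ -4.6667)
k(J) = -14*J**2/3
j*k(18) - 1 = 406*(-14/3*18**2) - 1 = 406*(-14/3*324) - 1 = 406*(-1512) - 1 = -613872 - 1 = -613873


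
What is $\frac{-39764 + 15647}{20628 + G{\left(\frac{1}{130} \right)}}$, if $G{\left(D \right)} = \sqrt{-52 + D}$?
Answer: $- \frac{7185901320}{6146319631} + \frac{8039 i \sqrt{97630}}{6146319631} \approx -1.1691 + 0.00040868 i$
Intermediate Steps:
$\frac{-39764 + 15647}{20628 + G{\left(\frac{1}{130} \right)}} = \frac{-39764 + 15647}{20628 + \sqrt{-52 + \frac{1}{130}}} = - \frac{24117}{20628 + \sqrt{-52 + \frac{1}{130}}} = - \frac{24117}{20628 + \sqrt{- \frac{6759}{130}}} = - \frac{24117}{20628 + \frac{3 i \sqrt{97630}}{130}}$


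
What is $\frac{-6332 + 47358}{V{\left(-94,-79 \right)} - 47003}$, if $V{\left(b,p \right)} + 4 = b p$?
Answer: $- \frac{41026}{39581} \approx -1.0365$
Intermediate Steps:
$V{\left(b,p \right)} = -4 + b p$
$\frac{-6332 + 47358}{V{\left(-94,-79 \right)} - 47003} = \frac{-6332 + 47358}{\left(-4 - -7426\right) - 47003} = \frac{41026}{\left(-4 + 7426\right) - 47003} = \frac{41026}{7422 - 47003} = \frac{41026}{-39581} = 41026 \left(- \frac{1}{39581}\right) = - \frac{41026}{39581}$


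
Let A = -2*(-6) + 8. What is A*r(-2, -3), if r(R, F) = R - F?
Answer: 20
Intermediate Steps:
A = 20 (A = 12 + 8 = 20)
A*r(-2, -3) = 20*(-2 - 1*(-3)) = 20*(-2 + 3) = 20*1 = 20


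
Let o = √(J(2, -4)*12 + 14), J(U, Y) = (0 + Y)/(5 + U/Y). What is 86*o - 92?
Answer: -92 + 86*√30/3 ≈ 65.014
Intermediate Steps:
J(U, Y) = Y/(5 + U/Y)
o = √30/3 (o = √(((-4)²/(2 + 5*(-4)))*12 + 14) = √((16/(2 - 20))*12 + 14) = √((16/(-18))*12 + 14) = √((16*(-1/18))*12 + 14) = √(-8/9*12 + 14) = √(-32/3 + 14) = √(10/3) = √30/3 ≈ 1.8257)
86*o - 92 = 86*(√30/3) - 92 = 86*√30/3 - 92 = -92 + 86*√30/3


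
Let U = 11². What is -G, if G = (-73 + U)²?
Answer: -2304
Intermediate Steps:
U = 121
G = 2304 (G = (-73 + 121)² = 48² = 2304)
-G = -1*2304 = -2304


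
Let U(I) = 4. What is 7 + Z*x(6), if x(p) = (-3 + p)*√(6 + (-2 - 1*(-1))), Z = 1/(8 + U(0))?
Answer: 7 + √5/4 ≈ 7.5590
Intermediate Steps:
Z = 1/12 (Z = 1/(8 + 4) = 1/12 ≈ 0.083333)
x(p) = √5*(-3 + p) (x(p) = (-3 + p)*√(6 + (-2 + 1)) = (-3 + p)*√(6 - 1) = (-3 + p)*√5 = √5*(-3 + p))
7 + Z*x(6) = 7 + (√5*(-3 + 6))/12 = 7 + (√5*3)/12 = 7 + (3*√5)/12 = 7 + √5/4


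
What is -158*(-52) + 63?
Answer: 8279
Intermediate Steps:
-158*(-52) + 63 = 8216 + 63 = 8279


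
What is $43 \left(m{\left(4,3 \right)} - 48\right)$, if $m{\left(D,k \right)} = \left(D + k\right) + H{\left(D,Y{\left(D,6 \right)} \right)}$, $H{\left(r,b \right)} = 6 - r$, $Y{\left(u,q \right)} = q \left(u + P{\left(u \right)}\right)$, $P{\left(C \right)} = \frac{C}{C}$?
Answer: $-1677$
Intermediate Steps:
$P{\left(C \right)} = 1$
$Y{\left(u,q \right)} = q \left(1 + u\right)$ ($Y{\left(u,q \right)} = q \left(u + 1\right) = q \left(1 + u\right)$)
$m{\left(D,k \right)} = 6 + k$ ($m{\left(D,k \right)} = \left(D + k\right) - \left(-6 + D\right) = 6 + k$)
$43 \left(m{\left(4,3 \right)} - 48\right) = 43 \left(\left(6 + 3\right) - 48\right) = 43 \left(9 - 48\right) = 43 \left(-39\right) = -1677$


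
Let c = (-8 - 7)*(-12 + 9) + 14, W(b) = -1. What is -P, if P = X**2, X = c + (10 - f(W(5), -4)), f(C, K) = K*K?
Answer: -2809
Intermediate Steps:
f(C, K) = K**2
c = 59 (c = -15*(-3) + 14 = 45 + 14 = 59)
X = 53 (X = 59 + (10 - 1*(-4)**2) = 59 + (10 - 1*16) = 59 + (10 - 16) = 59 - 6 = 53)
P = 2809 (P = 53**2 = 2809)
-P = -1*2809 = -2809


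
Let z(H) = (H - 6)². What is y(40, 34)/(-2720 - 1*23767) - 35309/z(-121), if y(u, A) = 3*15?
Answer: -103995032/47467647 ≈ -2.1909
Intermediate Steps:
y(u, A) = 45
z(H) = (-6 + H)²
y(40, 34)/(-2720 - 1*23767) - 35309/z(-121) = 45/(-2720 - 1*23767) - 35309/(-6 - 121)² = 45/(-2720 - 23767) - 35309/((-127)²) = 45/(-26487) - 35309/16129 = 45*(-1/26487) - 35309*1/16129 = -5/2943 - 35309/16129 = -103995032/47467647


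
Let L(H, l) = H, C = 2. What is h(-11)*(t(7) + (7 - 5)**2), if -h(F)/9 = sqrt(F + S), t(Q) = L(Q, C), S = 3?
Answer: -198*I*sqrt(2) ≈ -280.01*I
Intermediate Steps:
t(Q) = Q
h(F) = -9*sqrt(3 + F) (h(F) = -9*sqrt(F + 3) = -9*sqrt(3 + F))
h(-11)*(t(7) + (7 - 5)**2) = (-9*sqrt(3 - 11))*(7 + (7 - 5)**2) = (-18*I*sqrt(2))*(7 + 2**2) = (-18*I*sqrt(2))*(7 + 4) = -18*I*sqrt(2)*11 = -198*I*sqrt(2)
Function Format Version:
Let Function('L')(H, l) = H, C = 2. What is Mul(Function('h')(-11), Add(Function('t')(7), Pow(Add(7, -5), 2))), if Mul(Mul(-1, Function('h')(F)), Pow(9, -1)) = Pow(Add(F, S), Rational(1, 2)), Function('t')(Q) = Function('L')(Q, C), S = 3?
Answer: Mul(-198, I, Pow(2, Rational(1, 2))) ≈ Mul(-280.01, I)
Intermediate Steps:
Function('t')(Q) = Q
Function('h')(F) = Mul(-9, Pow(Add(3, F), Rational(1, 2))) (Function('h')(F) = Mul(-9, Pow(Add(F, 3), Rational(1, 2))) = Mul(-9, Pow(Add(3, F), Rational(1, 2))))
Mul(Function('h')(-11), Add(Function('t')(7), Pow(Add(7, -5), 2))) = Mul(Mul(-9, Pow(Add(3, -11), Rational(1, 2))), Add(7, Pow(Add(7, -5), 2))) = Mul(Mul(-9, Pow(-8, Rational(1, 2))), Add(7, Pow(2, 2))) = Mul(Mul(-9, Mul(2, I, Pow(2, Rational(1, 2)))), Add(7, 4)) = Mul(Mul(-18, I, Pow(2, Rational(1, 2))), 11) = Mul(-198, I, Pow(2, Rational(1, 2)))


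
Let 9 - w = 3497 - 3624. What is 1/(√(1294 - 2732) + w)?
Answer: 68/9967 - I*√1438/19934 ≈ 0.0068225 - 0.0019023*I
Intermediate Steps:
w = 136 (w = 9 - (3497 - 3624) = 9 - 1*(-127) = 9 + 127 = 136)
1/(√(1294 - 2732) + w) = 1/(√(1294 - 2732) + 136) = 1/(√(-1438) + 136) = 1/(I*√1438 + 136) = 1/(136 + I*√1438)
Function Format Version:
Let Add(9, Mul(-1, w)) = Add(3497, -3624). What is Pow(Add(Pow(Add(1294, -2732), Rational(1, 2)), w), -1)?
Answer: Add(Rational(68, 9967), Mul(Rational(-1, 19934), I, Pow(1438, Rational(1, 2)))) ≈ Add(0.0068225, Mul(-0.0019023, I))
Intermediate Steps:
w = 136 (w = Add(9, Mul(-1, Add(3497, -3624))) = Add(9, Mul(-1, -127)) = Add(9, 127) = 136)
Pow(Add(Pow(Add(1294, -2732), Rational(1, 2)), w), -1) = Pow(Add(Pow(Add(1294, -2732), Rational(1, 2)), 136), -1) = Pow(Add(Pow(-1438, Rational(1, 2)), 136), -1) = Pow(Add(Mul(I, Pow(1438, Rational(1, 2))), 136), -1) = Pow(Add(136, Mul(I, Pow(1438, Rational(1, 2)))), -1)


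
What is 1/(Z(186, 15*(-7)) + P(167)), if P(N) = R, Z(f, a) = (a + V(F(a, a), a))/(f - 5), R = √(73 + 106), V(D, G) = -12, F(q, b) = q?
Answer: 21177/5850530 + 32761*√179/5850530 ≈ 0.078538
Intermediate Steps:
R = √179 ≈ 13.379
Z(f, a) = (-12 + a)/(-5 + f) (Z(f, a) = (a - 12)/(f - 5) = (-12 + a)/(-5 + f))
P(N) = √179
1/(Z(186, 15*(-7)) + P(167)) = 1/((-12 + 15*(-7))/(-5 + 186) + √179) = 1/((-12 - 105)/181 + √179) = 1/((1/181)*(-117) + √179) = 1/(-117/181 + √179)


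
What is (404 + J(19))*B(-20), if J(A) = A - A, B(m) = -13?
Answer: -5252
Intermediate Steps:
J(A) = 0
(404 + J(19))*B(-20) = (404 + 0)*(-13) = 404*(-13) = -5252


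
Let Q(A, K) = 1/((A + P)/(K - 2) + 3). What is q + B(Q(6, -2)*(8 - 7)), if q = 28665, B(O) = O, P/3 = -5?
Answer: 601969/21 ≈ 28665.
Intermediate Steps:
P = -15 (P = 3*(-5) = -15)
Q(A, K) = 1/(3 + (-15 + A)/(-2 + K)) (Q(A, K) = 1/((A - 15)/(K - 2) + 3) = 1/((-15 + A)/(-2 + K) + 3) = 1/(3 + (-15 + A)/(-2 + K)))
q + B(Q(6, -2)*(8 - 7)) = 28665 + ((-2 - 2)/(-21 + 6 + 3*(-2)))*(8 - 7) = 28665 + (-4/(-21 + 6 - 6))*1 = 28665 + (-4/(-21))*1 = 28665 - 1/21*(-4)*1 = 28665 + (4/21)*1 = 28665 + 4/21 = 601969/21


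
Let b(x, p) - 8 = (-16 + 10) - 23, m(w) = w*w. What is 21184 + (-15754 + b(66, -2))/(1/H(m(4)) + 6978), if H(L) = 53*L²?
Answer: 401086846144/18935501 ≈ 21182.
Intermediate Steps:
m(w) = w²
b(x, p) = -21 (b(x, p) = 8 + ((-16 + 10) - 23) = 8 + (-6 - 23) = 8 - 29 = -21)
21184 + (-15754 + b(66, -2))/(1/H(m(4)) + 6978) = 21184 + (-15754 - 21)/(1/(53*(4²)²) + 6978) = 21184 - 15775/(1/(53*16²) + 6978) = 21184 - 15775/(1/(53*256) + 6978) = 21184 - 15775/(1/13568 + 6978) = 21184 - 15775/94677505/13568 = 21184 - 15775*13568/94677505 = 21184 - 42807040/18935501 = 401086846144/18935501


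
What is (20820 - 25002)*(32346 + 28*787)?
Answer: -227425524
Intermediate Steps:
(20820 - 25002)*(32346 + 28*787) = -4182*(32346 + 22036) = -4182*54382 = -227425524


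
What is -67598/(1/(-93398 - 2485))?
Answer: 6481499034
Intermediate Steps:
-67598/(1/(-93398 - 2485)) = -67598/(1/(-95883)) = -67598/(-1/95883) = -67598*(-95883) = 6481499034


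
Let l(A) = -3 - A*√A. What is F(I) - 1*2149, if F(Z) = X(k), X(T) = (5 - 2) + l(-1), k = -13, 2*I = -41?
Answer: -2149 + I ≈ -2149.0 + 1.0*I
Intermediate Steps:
I = -41/2 (I = (½)*(-41) = -41/2 ≈ -20.500)
l(A) = -3 - A^(3/2)
X(T) = I (X(T) = (5 - 2) + (-3 - (-1)^(3/2)) = 3 + (-3 - (-1)*I) = 3 + (-3 + I) = I)
F(Z) = I
F(I) - 1*2149 = I - 1*2149 = I - 2149 = -2149 + I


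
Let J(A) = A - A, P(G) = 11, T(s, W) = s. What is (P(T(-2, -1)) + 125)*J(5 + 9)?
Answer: 0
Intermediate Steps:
J(A) = 0
(P(T(-2, -1)) + 125)*J(5 + 9) = (11 + 125)*0 = 136*0 = 0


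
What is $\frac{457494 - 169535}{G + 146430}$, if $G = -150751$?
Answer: $- \frac{287959}{4321} \approx -66.642$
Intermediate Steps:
$\frac{457494 - 169535}{G + 146430} = \frac{457494 - 169535}{-150751 + 146430} = \frac{287959}{-4321} = 287959 \left(- \frac{1}{4321}\right) = - \frac{287959}{4321}$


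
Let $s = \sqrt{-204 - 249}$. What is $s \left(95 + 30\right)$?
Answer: $125 i \sqrt{453} \approx 2660.5 i$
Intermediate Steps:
$s = i \sqrt{453}$ ($s = \sqrt{-453} = i \sqrt{453} \approx 21.284 i$)
$s \left(95 + 30\right) = i \sqrt{453} \left(95 + 30\right) = i \sqrt{453} \cdot 125 = 125 i \sqrt{453}$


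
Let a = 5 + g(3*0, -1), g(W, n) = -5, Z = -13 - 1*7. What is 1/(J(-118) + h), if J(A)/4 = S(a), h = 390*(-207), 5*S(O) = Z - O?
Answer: -1/80746 ≈ -1.2385e-5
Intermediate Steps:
Z = -20 (Z = -13 - 7 = -20)
a = 0 (a = 5 - 5 = 0)
S(O) = -4 - O/5 (S(O) = (-20 - O)/5 = -4 - O/5)
h = -80730
J(A) = -16 (J(A) = 4*(-4 - ⅕*0) = 4*(-4 + 0) = 4*(-4) = -16)
1/(J(-118) + h) = 1/(-16 - 80730) = 1/(-80746) = -1/80746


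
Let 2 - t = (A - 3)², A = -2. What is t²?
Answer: 529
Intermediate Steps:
t = -23 (t = 2 - (-2 - 3)² = 2 - 1*(-5)² = 2 - 1*25 = 2 - 25 = -23)
t² = (-23)² = 529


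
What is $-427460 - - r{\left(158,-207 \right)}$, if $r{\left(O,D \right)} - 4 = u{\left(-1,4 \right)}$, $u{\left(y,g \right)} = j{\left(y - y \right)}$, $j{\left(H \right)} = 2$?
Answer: $-427454$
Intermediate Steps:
$u{\left(y,g \right)} = 2$
$r{\left(O,D \right)} = 6$ ($r{\left(O,D \right)} = 4 + 2 = 6$)
$-427460 - - r{\left(158,-207 \right)} = -427460 - \left(-1\right) 6 = -427460 - -6 = -427460 + 6 = -427454$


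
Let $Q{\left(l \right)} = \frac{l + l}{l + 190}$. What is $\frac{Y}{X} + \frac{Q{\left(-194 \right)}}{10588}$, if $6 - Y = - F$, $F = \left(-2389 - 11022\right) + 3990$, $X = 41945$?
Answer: $- \frac{19123471}{88822732} \approx -0.2153$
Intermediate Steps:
$Q{\left(l \right)} = \frac{2 l}{190 + l}$
$F = -9421$ ($F = -13411 + 3990 = -9421$)
$Y = -9415$ ($Y = 6 - \left(-1\right) \left(-9421\right) = 6 - 9421 = -9415$)
$\frac{Y}{X} + \frac{Q{\left(-194 \right)}}{10588} = - \frac{9415}{41945} + \frac{2 \left(-194\right) \frac{1}{190 - 194}}{10588} = \left(-9415\right) \frac{1}{41945} + 2 \left(-194\right) \frac{1}{-4} \cdot \frac{1}{10588} = - \frac{1883}{8389} + 2 \left(-194\right) \left(- \frac{1}{4}\right) \frac{1}{10588} = - \frac{1883}{8389} + 97 \cdot \frac{1}{10588} = - \frac{1883}{8389} + \frac{97}{10588} = - \frac{19123471}{88822732}$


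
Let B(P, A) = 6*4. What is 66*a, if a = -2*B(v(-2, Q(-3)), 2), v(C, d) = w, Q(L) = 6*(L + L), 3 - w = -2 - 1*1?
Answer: -3168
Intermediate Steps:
w = 6 (w = 3 - (-2 - 1*1) = 3 - (-2 - 1) = 3 - 1*(-3) = 3 + 3 = 6)
Q(L) = 12*L (Q(L) = 6*(2*L) = 12*L)
v(C, d) = 6
B(P, A) = 24
a = -48 (a = -2*24 = -48)
66*a = 66*(-48) = -3168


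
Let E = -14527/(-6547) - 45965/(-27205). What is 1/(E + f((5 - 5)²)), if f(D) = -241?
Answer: -35622227/8445728729 ≈ -0.0042178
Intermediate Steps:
E = 139227978/35622227 (E = -14527*(-1/6547) - 45965*(-1/27205) = 14527/6547 + 9193/5441 = 139227978/35622227 ≈ 3.9085)
1/(E + f((5 - 5)²)) = 1/(139227978/35622227 - 241) = 1/(-8445728729/35622227) = -35622227/8445728729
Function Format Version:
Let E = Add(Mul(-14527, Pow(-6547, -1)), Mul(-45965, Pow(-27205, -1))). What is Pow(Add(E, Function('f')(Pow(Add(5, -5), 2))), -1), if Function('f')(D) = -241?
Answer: Rational(-35622227, 8445728729) ≈ -0.0042178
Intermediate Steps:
E = Rational(139227978, 35622227) (E = Add(Mul(-14527, Rational(-1, 6547)), Mul(-45965, Rational(-1, 27205))) = Add(Rational(14527, 6547), Rational(9193, 5441)) = Rational(139227978, 35622227) ≈ 3.9085)
Pow(Add(E, Function('f')(Pow(Add(5, -5), 2))), -1) = Pow(Add(Rational(139227978, 35622227), -241), -1) = Pow(Rational(-8445728729, 35622227), -1) = Rational(-35622227, 8445728729)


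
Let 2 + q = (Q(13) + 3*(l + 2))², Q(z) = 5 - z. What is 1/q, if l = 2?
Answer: 1/14 ≈ 0.071429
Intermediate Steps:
q = 14 (q = -2 + ((5 - 1*13) + 3*(2 + 2))² = -2 + ((5 - 13) + 3*4)² = -2 + (-8 + 12)² = -2 + 4² = -2 + 16 = 14)
1/q = 1/14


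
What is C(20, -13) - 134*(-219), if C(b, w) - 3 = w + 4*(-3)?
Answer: 29324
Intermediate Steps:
C(b, w) = -9 + w (C(b, w) = 3 + (w + 4*(-3)) = 3 + (w - 12) = 3 + (-12 + w) = -9 + w)
C(20, -13) - 134*(-219) = (-9 - 13) - 134*(-219) = -22 + 29346 = 29324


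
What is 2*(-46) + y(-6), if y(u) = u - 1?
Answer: -99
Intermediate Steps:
y(u) = -1 + u
2*(-46) + y(-6) = 2*(-46) + (-1 - 6) = -92 - 7 = -99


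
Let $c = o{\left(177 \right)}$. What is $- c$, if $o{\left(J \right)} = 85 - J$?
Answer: $92$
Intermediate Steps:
$c = -92$ ($c = 85 - 177 = -92$)
$- c = \left(-1\right) \left(-92\right) = 92$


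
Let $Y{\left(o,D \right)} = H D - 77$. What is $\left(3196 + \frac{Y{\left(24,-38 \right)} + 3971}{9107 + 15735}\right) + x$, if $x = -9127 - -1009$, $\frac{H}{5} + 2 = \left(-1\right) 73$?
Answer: $- \frac{61127090}{12421} \approx -4921.3$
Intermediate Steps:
$H = -375$ ($H = -10 + 5 \left(\left(-1\right) 73\right) = -10 + 5 \left(-73\right) = -10 - 365 = -375$)
$x = -8118$ ($x = -9127 + 1009 = -8118$)
$Y{\left(o,D \right)} = -77 - 375 D$ ($Y{\left(o,D \right)} = - 375 D - 77 = -77 - 375 D$)
$\left(3196 + \frac{Y{\left(24,-38 \right)} + 3971}{9107 + 15735}\right) + x = \left(3196 + \frac{\left(-77 - -14250\right) + 3971}{9107 + 15735}\right) - 8118 = \left(3196 + \frac{\left(-77 + 14250\right) + 3971}{24842}\right) - 8118 = \left(3196 + \left(14173 + 3971\right) \frac{1}{24842}\right) - 8118 = \left(3196 + 18144 \cdot \frac{1}{24842}\right) - 8118 = \left(3196 + \frac{9072}{12421}\right) - 8118 = \frac{39706588}{12421} - 8118 = - \frac{61127090}{12421}$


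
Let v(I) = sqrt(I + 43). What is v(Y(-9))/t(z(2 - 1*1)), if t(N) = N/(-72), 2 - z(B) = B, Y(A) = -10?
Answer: -72*sqrt(33) ≈ -413.61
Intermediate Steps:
z(B) = 2 - B
v(I) = sqrt(43 + I)
t(N) = -N/72 (t(N) = N*(-1/72) = -N/72)
v(Y(-9))/t(z(2 - 1*1)) = sqrt(43 - 10)/((-(2 - (2 - 1*1))/72)) = sqrt(33)/((-(2 - (2 - 1))/72)) = sqrt(33)/((-(2 - 1*1)/72)) = sqrt(33)/((-(2 - 1)/72)) = sqrt(33)/((-1/72*1)) = sqrt(33)/(-1/72) = sqrt(33)*(-72) = -72*sqrt(33)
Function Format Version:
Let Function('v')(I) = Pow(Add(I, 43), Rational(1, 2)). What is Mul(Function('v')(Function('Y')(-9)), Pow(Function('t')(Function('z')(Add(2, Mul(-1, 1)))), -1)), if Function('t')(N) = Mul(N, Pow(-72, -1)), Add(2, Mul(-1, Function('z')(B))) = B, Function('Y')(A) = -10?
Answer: Mul(-72, Pow(33, Rational(1, 2))) ≈ -413.61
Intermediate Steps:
Function('z')(B) = Add(2, Mul(-1, B))
Function('v')(I) = Pow(Add(43, I), Rational(1, 2))
Function('t')(N) = Mul(Rational(-1, 72), N) (Function('t')(N) = Mul(N, Rational(-1, 72)) = Mul(Rational(-1, 72), N))
Mul(Function('v')(Function('Y')(-9)), Pow(Function('t')(Function('z')(Add(2, Mul(-1, 1)))), -1)) = Mul(Pow(Add(43, -10), Rational(1, 2)), Pow(Mul(Rational(-1, 72), Add(2, Mul(-1, Add(2, Mul(-1, 1))))), -1)) = Mul(Pow(33, Rational(1, 2)), Pow(Mul(Rational(-1, 72), Add(2, Mul(-1, Add(2, -1)))), -1)) = Mul(Pow(33, Rational(1, 2)), Pow(Mul(Rational(-1, 72), Add(2, Mul(-1, 1))), -1)) = Mul(Pow(33, Rational(1, 2)), Pow(Mul(Rational(-1, 72), Add(2, -1)), -1)) = Mul(Pow(33, Rational(1, 2)), Pow(Mul(Rational(-1, 72), 1), -1)) = Mul(Pow(33, Rational(1, 2)), Pow(Rational(-1, 72), -1)) = Mul(Pow(33, Rational(1, 2)), -72) = Mul(-72, Pow(33, Rational(1, 2)))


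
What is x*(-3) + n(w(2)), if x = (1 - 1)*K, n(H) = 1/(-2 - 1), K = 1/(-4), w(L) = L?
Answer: -⅓ ≈ -0.33333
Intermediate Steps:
K = -¼ ≈ -0.25000
n(H) = -⅓ (n(H) = 1/(-3) = -⅓)
x = 0 (x = (1 - 1)*(-¼) = 0*(-¼) = 0)
x*(-3) + n(w(2)) = 0*(-3) - ⅓ = 0 - ⅓ = -⅓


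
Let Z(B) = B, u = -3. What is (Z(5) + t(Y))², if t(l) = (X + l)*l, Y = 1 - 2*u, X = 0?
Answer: 2916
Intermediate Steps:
Y = 7 (Y = 1 - 2*(-3) = 1 + 6 = 7)
t(l) = l² (t(l) = (0 + l)*l = l*l = l²)
(Z(5) + t(Y))² = (5 + 7²)² = (5 + 49)² = 54² = 2916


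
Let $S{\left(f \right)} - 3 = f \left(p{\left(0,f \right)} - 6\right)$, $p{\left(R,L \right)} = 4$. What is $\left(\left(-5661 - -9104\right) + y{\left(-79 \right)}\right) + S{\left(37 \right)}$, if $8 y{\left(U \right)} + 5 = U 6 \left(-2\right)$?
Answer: $\frac{27919}{8} \approx 3489.9$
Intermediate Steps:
$y{\left(U \right)} = - \frac{5}{8} - \frac{3 U}{2}$ ($y{\left(U \right)} = - \frac{5}{8} + \frac{U 6 \left(-2\right)}{8} = - \frac{5}{8} + \frac{6 U \left(-2\right)}{8} = - \frac{5}{8} + \frac{\left(-12\right) U}{8} = - \frac{5}{8} - \frac{3 U}{2}$)
$S{\left(f \right)} = 3 - 2 f$ ($S{\left(f \right)} = 3 + f \left(4 - 6\right) = 3 + f \left(-2\right) = 3 - 2 f$)
$\left(\left(-5661 - -9104\right) + y{\left(-79 \right)}\right) + S{\left(37 \right)} = \left(\left(-5661 - -9104\right) - - \frac{943}{8}\right) + \left(3 - 74\right) = \left(\left(-5661 + 9104\right) + \left(- \frac{5}{8} + \frac{237}{2}\right)\right) + \left(3 - 74\right) = \left(3443 + \frac{943}{8}\right) - 71 = \frac{28487}{8} - 71 = \frac{27919}{8}$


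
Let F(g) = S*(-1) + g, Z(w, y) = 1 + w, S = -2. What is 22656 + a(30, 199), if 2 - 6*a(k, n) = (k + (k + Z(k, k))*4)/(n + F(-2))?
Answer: 13525694/597 ≈ 22656.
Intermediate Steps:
F(g) = 2 + g (F(g) = -2*(-1) + g = 2 + g)
a(k, n) = ⅓ - (4 + 9*k)/(6*n) (a(k, n) = ⅓ - (k + (k + (1 + k))*4)/(6*(n + (2 - 2))) = ⅓ - (k + (1 + 2*k)*4)/(6*(n + 0)) = ⅓ - (k + (4 + 8*k))/(6*n) = ⅓ - (4 + 9*k)/(6*n))
22656 + a(30, 199) = 22656 + (⅙)*(-4 - 9*30 + 2*199)/199 = 22656 + (⅙)*(1/199)*(-4 - 270 + 398) = 22656 + (⅙)*(1/199)*124 = 22656 + 62/597 = 13525694/597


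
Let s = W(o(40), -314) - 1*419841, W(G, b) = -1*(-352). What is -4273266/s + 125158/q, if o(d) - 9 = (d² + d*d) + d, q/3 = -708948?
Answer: 4518033874121/446093831358 ≈ 10.128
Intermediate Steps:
q = -2126844 (q = 3*(-708948) = -2126844)
o(d) = 9 + d + 2*d² (o(d) = 9 + ((d² + d*d) + d) = 9 + ((d² + d²) + d) = 9 + (2*d² + d) = 9 + (d + 2*d²) = 9 + d + 2*d²)
W(G, b) = 352
s = -419489 (s = 352 - 1*419841 = 352 - 419841 = -419489)
-4273266/s + 125158/q = -4273266/(-419489) + 125158/(-2126844) = -4273266*(-1/419489) + 125158*(-1/2126844) = 4273266/419489 - 62579/1063422 = 4518033874121/446093831358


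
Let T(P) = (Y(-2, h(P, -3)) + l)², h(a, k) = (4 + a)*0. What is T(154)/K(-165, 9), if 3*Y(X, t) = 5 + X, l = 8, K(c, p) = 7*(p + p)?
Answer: 9/14 ≈ 0.64286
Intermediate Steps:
h(a, k) = 0
K(c, p) = 14*p (K(c, p) = 7*(2*p) = 14*p)
Y(X, t) = 5/3 + X/3 (Y(X, t) = (5 + X)/3 = 5/3 + X/3)
T(P) = 81 (T(P) = ((5/3 + (⅓)*(-2)) + 8)² = ((5/3 - ⅔) + 8)² = (1 + 8)² = 9² = 81)
T(154)/K(-165, 9) = 81/((14*9)) = 81/126 = 81*(1/126) = 9/14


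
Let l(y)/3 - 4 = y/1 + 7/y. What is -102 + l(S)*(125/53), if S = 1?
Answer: -906/53 ≈ -17.094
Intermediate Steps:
l(y) = 12 + 3*y + 21/y (l(y) = 12 + 3*(y/1 + 7/y) = 12 + 3*(y*1 + 7/y) = 12 + 3*(y + 7/y) = 12 + (3*y + 21/y) = 12 + 3*y + 21/y)
-102 + l(S)*(125/53) = -102 + (12 + 3*1 + 21/1)*(125/53) = -102 + (12 + 3 + 21*1)*(125*(1/53)) = -102 + (12 + 3 + 21)*(125/53) = -102 + 36*(125/53) = -102 + 4500/53 = -906/53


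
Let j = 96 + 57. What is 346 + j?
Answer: 499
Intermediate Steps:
j = 153
346 + j = 346 + 153 = 499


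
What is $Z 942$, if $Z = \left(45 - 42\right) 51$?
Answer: $144126$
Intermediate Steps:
$Z = 153$ ($Z = 3 \cdot 51 = 153$)
$Z 942 = 153 \cdot 942 = 144126$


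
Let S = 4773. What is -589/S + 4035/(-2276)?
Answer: -20599619/10863348 ≈ -1.8962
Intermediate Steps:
-589/S + 4035/(-2276) = -589/4773 + 4035/(-2276) = -589*1/4773 + 4035*(-1/2276) = -589/4773 - 4035/2276 = -20599619/10863348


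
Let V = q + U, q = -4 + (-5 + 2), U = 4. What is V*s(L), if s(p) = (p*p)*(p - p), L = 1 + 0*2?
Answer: 0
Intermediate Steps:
L = 1 (L = 1 + 0 = 1)
s(p) = 0 (s(p) = p**2*0 = 0)
q = -7 (q = -4 - 3 = -7)
V = -3 (V = -7 + 4 = -3)
V*s(L) = -3*0 = 0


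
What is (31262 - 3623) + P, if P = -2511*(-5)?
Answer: 40194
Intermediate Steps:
P = 12555
(31262 - 3623) + P = (31262 - 3623) + 12555 = 27639 + 12555 = 40194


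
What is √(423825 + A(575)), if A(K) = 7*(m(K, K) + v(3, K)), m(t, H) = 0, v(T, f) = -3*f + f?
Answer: 5*√16631 ≈ 644.81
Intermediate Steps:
v(T, f) = -2*f
A(K) = -14*K (A(K) = 7*(0 - 2*K) = 7*(-2*K) = -14*K)
√(423825 + A(575)) = √(423825 - 14*575) = √(423825 - 8050) = √415775 = 5*√16631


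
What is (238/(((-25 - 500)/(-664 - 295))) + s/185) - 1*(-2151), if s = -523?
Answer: 7167602/2775 ≈ 2582.9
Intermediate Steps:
(238/(((-25 - 500)/(-664 - 295))) + s/185) - 1*(-2151) = (238/(((-25 - 500)/(-664 - 295))) - 523/185) - 1*(-2151) = (238/((-525/(-959))) - 523*1/185) + 2151 = (238/((-525*(-1/959))) - 523/185) + 2151 = (238/(75/137) - 523/185) + 2151 = (238*(137/75) - 523/185) + 2151 = (32606/75 - 523/185) + 2151 = 1198577/2775 + 2151 = 7167602/2775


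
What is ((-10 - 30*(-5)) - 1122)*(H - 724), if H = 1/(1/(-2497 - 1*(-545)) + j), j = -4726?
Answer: 6558790494968/9225153 ≈ 7.1097e+5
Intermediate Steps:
H = -1952/9225153 (H = 1/(1/(-2497 - 1*(-545)) - 4726) = 1/(1/(-2497 + 545) - 4726) = 1/(1/(-1952) - 4726) = 1/(-1/1952 - 4726) = 1/(-9225153/1952) = -1952/9225153 ≈ -0.00021160)
((-10 - 30*(-5)) - 1122)*(H - 724) = ((-10 - 30*(-5)) - 1122)*(-1952/9225153 - 724) = ((-10 + 150) - 1122)*(-6679012724/9225153) = (140 - 1122)*(-6679012724/9225153) = -982*(-6679012724/9225153) = 6558790494968/9225153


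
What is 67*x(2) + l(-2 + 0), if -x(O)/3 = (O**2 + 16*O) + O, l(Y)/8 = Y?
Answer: -7654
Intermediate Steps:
l(Y) = 8*Y
x(O) = -51*O - 3*O**2 (x(O) = -3*((O**2 + 16*O) + O) = -3*(O**2 + 17*O) = -51*O - 3*O**2)
67*x(2) + l(-2 + 0) = 67*(-3*2*(17 + 2)) + 8*(-2 + 0) = 67*(-3*2*19) + 8*(-2) = 67*(-114) - 16 = -7638 - 16 = -7654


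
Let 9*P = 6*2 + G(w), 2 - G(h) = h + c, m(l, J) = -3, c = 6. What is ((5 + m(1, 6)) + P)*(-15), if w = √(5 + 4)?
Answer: -115/3 ≈ -38.333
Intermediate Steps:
w = 3 (w = √9 = 3)
G(h) = -4 - h (G(h) = 2 - (h + 6) = 2 - (6 + h) = 2 + (-6 - h) = -4 - h)
P = 5/9 (P = (6*2 + (-4 - 1*3))/9 = (12 + (-4 - 3))/9 = (12 - 7)/9 = (⅑)*5 = 5/9 ≈ 0.55556)
((5 + m(1, 6)) + P)*(-15) = ((5 - 3) + 5/9)*(-15) = (2 + 5/9)*(-15) = (23/9)*(-15) = -115/3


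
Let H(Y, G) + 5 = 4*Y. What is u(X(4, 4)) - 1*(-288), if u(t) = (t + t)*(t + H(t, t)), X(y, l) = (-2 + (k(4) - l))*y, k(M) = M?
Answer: 1008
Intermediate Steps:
H(Y, G) = -5 + 4*Y
X(y, l) = y*(2 - l) (X(y, l) = (-2 + (4 - l))*y = (2 - l)*y = y*(2 - l))
u(t) = 2*t*(-5 + 5*t) (u(t) = (t + t)*(t + (-5 + 4*t)) = (2*t)*(-5 + 5*t) = 2*t*(-5 + 5*t))
u(X(4, 4)) - 1*(-288) = 10*(4*(2 - 1*4))*(-1 + 4*(2 - 1*4)) - 1*(-288) = 10*(4*(2 - 4))*(-1 + 4*(2 - 4)) + 288 = 10*(4*(-2))*(-1 + 4*(-2)) + 288 = 10*(-8)*(-1 - 8) + 288 = 10*(-8)*(-9) + 288 = 720 + 288 = 1008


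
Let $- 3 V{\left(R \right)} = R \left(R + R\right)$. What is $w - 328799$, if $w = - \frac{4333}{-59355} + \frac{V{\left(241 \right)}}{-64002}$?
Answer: $- \frac{23130588767101}{70348865} \approx -3.288 \cdot 10^{5}$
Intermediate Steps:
$V{\left(R \right)} = - \frac{2 R^{2}}{3}$ ($V{\left(R \right)} = - \frac{R \left(R + R\right)}{3} = - \frac{R 2 R}{3} = - \frac{2 R^{2}}{3}$)
$w = \frac{47696034}{70348865}$ ($w = - \frac{4333}{-59355} + \frac{\left(- \frac{2}{3}\right) 241^{2}}{-64002} = \left(-4333\right) \left(- \frac{1}{59355}\right) + \left(- \frac{2}{3}\right) 58081 \left(- \frac{1}{64002}\right) = \frac{4333}{59355} - - \frac{58081}{96003} = \frac{4333}{59355} + \frac{58081}{96003} = \frac{47696034}{70348865} \approx 0.67799$)
$w - 328799 = \frac{47696034}{70348865} - 328799 = - \frac{23130588767101}{70348865}$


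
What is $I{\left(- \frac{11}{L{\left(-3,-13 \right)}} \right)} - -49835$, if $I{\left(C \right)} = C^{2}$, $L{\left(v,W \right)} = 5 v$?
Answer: $\frac{11212996}{225} \approx 49836.0$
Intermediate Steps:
$I{\left(- \frac{11}{L{\left(-3,-13 \right)}} \right)} - -49835 = \left(- \frac{11}{5 \left(-3\right)}\right)^{2} - -49835 = \left(- \frac{11}{-15}\right)^{2} + 49835 = \left(\left(-11\right) \left(- \frac{1}{15}\right)\right)^{2} + 49835 = \left(\frac{11}{15}\right)^{2} + 49835 = \frac{121}{225} + 49835 = \frac{11212996}{225}$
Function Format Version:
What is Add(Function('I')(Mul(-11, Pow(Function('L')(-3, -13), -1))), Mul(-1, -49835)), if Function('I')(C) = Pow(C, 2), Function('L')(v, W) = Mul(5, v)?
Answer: Rational(11212996, 225) ≈ 49836.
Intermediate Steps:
Add(Function('I')(Mul(-11, Pow(Function('L')(-3, -13), -1))), Mul(-1, -49835)) = Add(Pow(Mul(-11, Pow(Mul(5, -3), -1)), 2), Mul(-1, -49835)) = Add(Pow(Mul(-11, Pow(-15, -1)), 2), 49835) = Add(Pow(Mul(-11, Rational(-1, 15)), 2), 49835) = Add(Pow(Rational(11, 15), 2), 49835) = Add(Rational(121, 225), 49835) = Rational(11212996, 225)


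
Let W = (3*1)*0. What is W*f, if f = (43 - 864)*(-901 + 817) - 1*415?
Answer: 0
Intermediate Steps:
W = 0 (W = 3*0 = 0)
f = 68549 (f = -821*(-84) - 415 = 68964 - 415 = 68549)
W*f = 0*68549 = 0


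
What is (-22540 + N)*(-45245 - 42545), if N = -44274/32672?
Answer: 16163700652415/8168 ≈ 1.9789e+9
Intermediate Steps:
N = -22137/16336 (N = -44274*1/32672 = -22137/16336 ≈ -1.3551)
(-22540 + N)*(-45245 - 42545) = (-22540 - 22137/16336)*(-45245 - 42545) = -368235577/16336*(-87790) = 16163700652415/8168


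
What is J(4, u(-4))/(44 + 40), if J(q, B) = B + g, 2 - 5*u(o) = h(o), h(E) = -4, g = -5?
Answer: -19/420 ≈ -0.045238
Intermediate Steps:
u(o) = 6/5 (u(o) = ⅖ - ⅕*(-4) = ⅖ + ⅘ = 6/5)
J(q, B) = -5 + B (J(q, B) = B - 5 = -5 + B)
J(4, u(-4))/(44 + 40) = (-5 + 6/5)/(44 + 40) = -19/5/84 = (1/84)*(-19/5) = -19/420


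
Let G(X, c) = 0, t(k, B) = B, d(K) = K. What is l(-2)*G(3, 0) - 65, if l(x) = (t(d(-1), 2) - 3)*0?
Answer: -65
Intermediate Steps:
l(x) = 0 (l(x) = (2 - 3)*0 = -1*0 = 0)
l(-2)*G(3, 0) - 65 = 0*0 - 65 = 0 - 65 = -65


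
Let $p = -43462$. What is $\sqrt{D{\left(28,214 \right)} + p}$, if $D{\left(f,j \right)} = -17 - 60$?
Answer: $i \sqrt{43539} \approx 208.66 i$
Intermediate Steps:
$D{\left(f,j \right)} = -77$
$\sqrt{D{\left(28,214 \right)} + p} = \sqrt{-77 - 43462} = \sqrt{-43539} = i \sqrt{43539}$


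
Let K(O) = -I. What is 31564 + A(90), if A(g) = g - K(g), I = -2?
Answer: 31652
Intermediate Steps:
K(O) = 2 (K(O) = -1*(-2) = 2)
A(g) = -2 + g (A(g) = g - 1*2 = g - 2 = -2 + g)
31564 + A(90) = 31564 + (-2 + 90) = 31564 + 88 = 31652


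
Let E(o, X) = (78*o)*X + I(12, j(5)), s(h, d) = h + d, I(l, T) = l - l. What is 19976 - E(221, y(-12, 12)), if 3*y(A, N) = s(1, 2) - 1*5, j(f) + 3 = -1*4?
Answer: 31468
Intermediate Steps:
j(f) = -7 (j(f) = -3 - 1*4 = -3 - 4 = -7)
I(l, T) = 0
s(h, d) = d + h
y(A, N) = -2/3 (y(A, N) = ((2 + 1) - 1*5)/3 = (3 - 5)/3 = (1/3)*(-2) = -2/3)
E(o, X) = 78*X*o (E(o, X) = (78*o)*X + 0 = 78*X*o + 0 = 78*X*o)
19976 - E(221, y(-12, 12)) = 19976 - 78*(-2)*221/3 = 19976 - 1*(-11492) = 19976 + 11492 = 31468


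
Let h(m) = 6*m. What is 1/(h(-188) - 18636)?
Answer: -1/19764 ≈ -5.0597e-5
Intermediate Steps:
1/(h(-188) - 18636) = 1/(6*(-188) - 18636) = 1/(-1128 - 18636) = 1/(-19764) = -1/19764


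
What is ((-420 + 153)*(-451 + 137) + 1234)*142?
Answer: 12080224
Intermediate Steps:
((-420 + 153)*(-451 + 137) + 1234)*142 = (-267*(-314) + 1234)*142 = (83838 + 1234)*142 = 85072*142 = 12080224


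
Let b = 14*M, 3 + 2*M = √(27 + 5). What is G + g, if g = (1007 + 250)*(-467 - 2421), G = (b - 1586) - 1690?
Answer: -3633513 + 28*√2 ≈ -3.6335e+6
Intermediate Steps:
M = -3/2 + 2*√2 (M = -3/2 + √(27 + 5)/2 = -3/2 + √32/2 = -3/2 + (4*√2)/2 = -3/2 + 2*√2 ≈ 1.3284)
b = -21 + 28*√2 (b = 14*(-3/2 + 2*√2) = -21 + 28*√2 ≈ 18.598)
G = -3297 + 28*√2 (G = ((-21 + 28*√2) - 1586) - 1690 = (-1607 + 28*√2) - 1690 = -3297 + 28*√2 ≈ -3257.4)
g = -3630216 (g = 1257*(-2888) = -3630216)
G + g = (-3297 + 28*√2) - 3630216 = -3633513 + 28*√2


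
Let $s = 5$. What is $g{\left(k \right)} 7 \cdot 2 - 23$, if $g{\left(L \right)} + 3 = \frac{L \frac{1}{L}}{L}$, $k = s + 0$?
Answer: $- \frac{311}{5} \approx -62.2$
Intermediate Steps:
$k = 5$ ($k = 5 + 0 = 5$)
$g{\left(L \right)} = -3 + \frac{1}{L}$ ($g{\left(L \right)} = -3 + \frac{L \frac{1}{L}}{L} = -3 + 1 \frac{1}{L} = -3 + \frac{1}{L}$)
$g{\left(k \right)} 7 \cdot 2 - 23 = \left(-3 + \frac{1}{5}\right) 7 \cdot 2 - 23 = \left(-3 + \frac{1}{5}\right) 14 - 23 = \left(- \frac{14}{5}\right) 14 - 23 = - \frac{196}{5} - 23 = - \frac{311}{5}$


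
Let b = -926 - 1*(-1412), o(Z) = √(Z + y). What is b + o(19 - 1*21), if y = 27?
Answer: 491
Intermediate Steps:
o(Z) = √(27 + Z) (o(Z) = √(Z + 27) = √(27 + Z))
b = 486 (b = -926 + 1412 = 486)
b + o(19 - 1*21) = 486 + √(27 + (19 - 1*21)) = 486 + √(27 + (19 - 21)) = 486 + √(27 - 2) = 486 + √25 = 486 + 5 = 491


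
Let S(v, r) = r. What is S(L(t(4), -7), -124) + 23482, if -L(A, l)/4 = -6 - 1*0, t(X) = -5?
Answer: 23358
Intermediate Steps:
L(A, l) = 24 (L(A, l) = -4*(-6 - 1*0) = -4*(-6 + 0) = -4*(-6) = 24)
S(L(t(4), -7), -124) + 23482 = -124 + 23482 = 23358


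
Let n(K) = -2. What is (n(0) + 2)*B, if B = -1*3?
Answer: 0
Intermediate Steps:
B = -3
(n(0) + 2)*B = (-2 + 2)*(-3) = 0*(-3) = 0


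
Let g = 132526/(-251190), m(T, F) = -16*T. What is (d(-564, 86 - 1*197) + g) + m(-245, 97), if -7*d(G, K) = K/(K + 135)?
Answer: 27571550687/7033320 ≈ 3920.1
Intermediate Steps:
d(G, K) = -K/(7*(135 + K)) (d(G, K) = -K/(7*(K + 135)) = -K/(7*(135 + K)))
g = -66263/125595 (g = 132526*(-1/251190) = -66263/125595 ≈ -0.52759)
(d(-564, 86 - 1*197) + g) + m(-245, 97) = (-(86 - 1*197)/(945 + 7*(86 - 1*197)) - 66263/125595) - 16*(-245) = (-(86 - 197)/(945 + 7*(86 - 197)) - 66263/125595) + 3920 = (-1*(-111)/(945 + 7*(-111)) - 66263/125595) + 3920 = (-1*(-111)/(945 - 777) - 66263/125595) + 3920 = (-1*(-111)/168 - 66263/125595) + 3920 = (-1*(-111)*1/168 - 66263/125595) + 3920 = (37/56 - 66263/125595) + 3920 = 936287/7033320 + 3920 = 27571550687/7033320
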